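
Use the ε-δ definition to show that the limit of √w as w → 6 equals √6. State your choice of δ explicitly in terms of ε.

δ = min(6, √6·ε)

Fix ε > 0. We want δ > 0 such that 0 < |w − 6| < δ implies |√w − √6| < ε.
Multiplying by the conjugate, |√w − √6| = |w − 6|/(√w + √6).
Restrict δ ≤ 6 so that |w − 6| < 6 forces w > 0, and then √w + √6 > √6.
Hence |√w − √6| < |w − 6|/√6, which is < ε once |w − 6| < √6·ε.
Take δ = min(6, √6·ε). If 0 < |w − 6| < δ then w > 0 and |√w − √6| < |w − 6|/√6 < ε.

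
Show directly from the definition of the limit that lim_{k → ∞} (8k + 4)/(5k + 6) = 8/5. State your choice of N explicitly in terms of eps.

N = (28/25)/eps

Let eps > 0 be given. For k ≥ 1, |(8k + 4)/(5k + 6) − (8/5)| = |-28|/(5(5k + 6)) = 28/(5(5k + 6)).
Since 5k + 6 ≥ 5k for k ≥ 1, this is ≤ 28/(5·5k) = (28/25)/k.
So |(8k + 4)/(5k + 6) − (8/5)| < eps whenever k > (28/25)/eps.
Take N = (28/25)/eps. If k > N then |(8k + 4)/(5k + 6) − (8/5)| ≤ (28/25)/k < eps.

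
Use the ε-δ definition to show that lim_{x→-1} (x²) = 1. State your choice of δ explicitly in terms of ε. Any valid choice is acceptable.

Let ε > 0 be given. We seek δ > 0 with 0 < |x + 1| < δ ⇒ |x² − 1| < ε.
Factor: x² − 1 = (x + 1)(x - 1), so |x² − 1| = |x + 1|·|x - 1|.
Restrict δ ≤ 1. Then |x + 1| < 1 gives |x| < 2, so by the triangle inequality |x - 1| ≤ 2 + 1 = 3.
Hence |x² − 1| ≤ 3|x + 1|, which is < ε once |x + 1| < ε/3.
Take δ = min(1, ε/3). If 0 < |x + 1| < δ then both bounds hold and |x² − 1| ≤ 3|x + 1| < 3·(ε/3) = ε.

δ = min(1, ε/3)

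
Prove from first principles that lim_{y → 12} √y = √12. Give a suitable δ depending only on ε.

Fix ε > 0. We want δ > 0 such that 0 < |y − 12| < δ implies |√y − √12| < ε.
Multiplying by the conjugate, |√y − √12| = |y − 12|/(√y + √12).
Restrict δ ≤ 12 so that |y − 12| < 12 forces y > 0, and then √y + √12 > √12.
Hence |√y − √12| < |y − 12|/√12, which is < ε once |y − 12| < √12·ε.
Take δ = min(12, √12·ε). If 0 < |y − 12| < δ then y > 0 and |√y − √12| < |y − 12|/√12 < ε.

δ = min(12, √12·ε)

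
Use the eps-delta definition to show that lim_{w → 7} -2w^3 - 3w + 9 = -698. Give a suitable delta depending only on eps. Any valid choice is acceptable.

delta = min(2, eps/389)

Suppose eps > 0. We want delta > 0 such that 0 < |w − 7| < delta implies |(-2w^3 - 3w + 9) + 698| < eps.
(-2w^3 - 3w + 9) + 698 = -2w^3 - 3w + 707 = (w − 7)(-2w^2 - 14w - 101).
So |(-2w^3 - 3w + 9) + 698| = |w − 7|·|-2w^2 - 14w - 101|.
Assume first that |w − 7| < 2, so |w| < 9. Then |-2w^2 - 14w - 101| ≤ 2·9^2 + 14·9 + 101 = 389.
Hence |(-2w^3 - 3w + 9) + 698| ≤ 389|w − 7| < eps provided |w − 7| < eps/389.
Choosing delta = min(2, eps/389) ensures both conditions, hence |(-2w^3 - 3w + 9) + 698| < eps.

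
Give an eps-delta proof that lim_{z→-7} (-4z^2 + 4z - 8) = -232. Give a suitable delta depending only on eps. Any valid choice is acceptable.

delta = min(1, eps/64)

Let eps > 0 be given. We want delta > 0 such that 0 < |z + 7| < delta implies |(-4z^2 + 4z - 8) + 232| < eps.
(-4z^2 + 4z - 8) + 232 = -4z^2 + 4z + 224 = (z + 7)(-4z + 32).
So |(-4z^2 + 4z - 8) + 232| = |z + 7|·|-4z + 32|.
Require delta ≤ 1. Then |z + 7| < 1 gives |z| < 8, and by the triangle inequality |-4z + 32| ≤ 4·8 + 32 = 64.
Hence |(-4z^2 + 4z - 8) + 232| ≤ 64|z + 7| < eps provided |z + 7| < eps/64.
Take delta = min(1, eps/64). Then 0 < |z + 7| < delta gives both |z + 7| < 1 and |z + 7| < eps/64, so |(-4z^2 + 4z - 8) + 232| < eps.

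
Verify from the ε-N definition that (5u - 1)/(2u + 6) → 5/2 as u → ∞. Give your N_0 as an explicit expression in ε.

N_0 = 8/ε

Fix ε > 0. We seek N_0 > 0 such that u > N_0 implies |(5u - 1)/(2u + 6) − (5/2)| < ε.
(5u - 1)/(2u + 6) − (5/2) = (2(5u - 1) − 5(2u + 6)) / (2(2u + 6)) = -32/(2(2u + 6)).
For u > 0 we have 2u + 6 > 2u, so |(5u - 1)/(2u + 6) − (5/2)| = 32/(2(2u + 6)) < 32/(2·2u) = 8/u.
Thus |(5u - 1)/(2u + 6) − (5/2)| < ε whenever u > 8/ε.
Take N_0 = 8/ε. If u > N_0 then |(5u - 1)/(2u + 6) − (5/2)| < 8/u < ε.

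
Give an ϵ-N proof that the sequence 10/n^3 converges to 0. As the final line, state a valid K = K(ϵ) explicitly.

Let ϵ > 0 be given. For n ≥ 1, |10/n^3 − 0| = 10/n^3.
10/n^3 < ϵ ⇔ n^3 > 10/ϵ ⇔ n > (10/ϵ)^{1/3}.
Take K = (10/ϵ)^{1/3}. Then n > K implies 10/n^3 < ϵ.

K = (10/ϵ)^{1/3}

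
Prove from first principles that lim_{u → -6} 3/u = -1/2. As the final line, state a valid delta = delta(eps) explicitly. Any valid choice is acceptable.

Let eps > 0. We seek delta > 0 such that 0 < |u + 6| < delta implies |3/u + 1/2| < eps.
|3/u + 1/2| = 3·|-6 − u|/(6·|u|) = 3|u + 6|/(6|u|).
Require delta ≤ 3 so that |u| > 6 − 3 = 3, hence 6|u| > 18.
Then |3/u + 1/2| < 3|u + 6|/18, which is < eps when |u + 6| < 6eps.
Take delta = min(3, 6eps). Then 0 < |u + 6| < delta gives both |u + 6| < 3 and |u + 6| < 6eps, so |3/u + 1/2| < eps.

delta = min(3, 6eps)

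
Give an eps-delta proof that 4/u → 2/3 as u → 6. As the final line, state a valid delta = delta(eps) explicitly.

delta = min(3, (9/2)eps)

Let eps > 0. We seek delta > 0 such that 0 < |u − 6| < delta implies |4/u − (2/3)| < eps.
|4/u − (2/3)| = 4·|6 − u|/(6·|u|) = 4|u − 6|/(6|u|).
Restrict delta ≤ 3. Then |u − 6| < 3 gives |u| > 3, so 6|u| > 18.
Then |4/u − (2/3)| < 4|u − 6|/18, which is < eps when |u − 6| < (9/2)eps.
Take delta = min(3, (9/2)eps). Then 0 < |u − 6| < delta gives both |u − 6| < 3 and |u − 6| < (9/2)eps, so |4/u − (2/3)| < eps.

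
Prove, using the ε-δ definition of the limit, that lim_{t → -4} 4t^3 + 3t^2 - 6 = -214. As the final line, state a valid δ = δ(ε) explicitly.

δ = min(2, ε/274)

Let ε > 0. We want δ > 0 such that 0 < |t + 4| < δ implies |(4t^3 + 3t^2 - 6) + 214| < ε.
(4t^3 + 3t^2 - 6) + 214 = 4t^3 + 3t^2 + 208 = (t + 4)(4t^2 - 13t + 52).
So |(4t^3 + 3t^2 - 6) + 214| = |t + 4|·|4t^2 - 13t + 52|.
Require δ ≤ 2. Then |t + 4| < 2 gives |t| < 6, and by the triangle inequality |4t^2 - 13t + 52| ≤ 4·6^2 + 13·6 + 52 = 274.
Hence |(4t^3 + 3t^2 - 6) + 214| ≤ 274|t + 4| < ε provided |t + 4| < ε/274.
Choosing δ = min(2, ε/274) ensures both conditions, hence |(4t^3 + 3t^2 - 6) + 214| < ε.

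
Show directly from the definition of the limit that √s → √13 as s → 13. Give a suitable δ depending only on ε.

δ = min(13, √13·ε)

Suppose ε > 0. We want δ > 0 such that 0 < |s − 13| < δ implies |√s − √13| < ε.
Rationalise: √s − √13 = (s − 13)/(√s + √13), so |√s − √13| = |s − 13|/(√s + √13).
Restrict δ ≤ 13 so that |s − 13| < 13 forces s > 0, and then √s + √13 > √13.
Hence |√s − √13| < |s − 13|/√13, which is < ε once |s − 13| < √13·ε.
Take δ = min(13, √13·ε). If 0 < |s − 13| < δ then s > 0 and |√s − √13| < |s − 13|/√13 < ε.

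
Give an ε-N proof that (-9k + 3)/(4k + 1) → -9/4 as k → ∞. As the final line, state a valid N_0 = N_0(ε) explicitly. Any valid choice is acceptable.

N_0 = (21/16)/ε

Let ε > 0. For k ≥ 1, |(-9k + 3)/(4k + 1) + 9/4| = |21|/(4(4k + 1)) = 21/(4(4k + 1)).
Since 4k + 1 ≥ 4k for k ≥ 1, this is ≤ 21/(4·4k) = (21/16)/k.
So |(-9k + 3)/(4k + 1) + 9/4| < ε whenever k > (21/16)/ε.
Take N_0 = (21/16)/ε. If k > N_0 then |(-9k + 3)/(4k + 1) + 9/4| ≤ (21/16)/k < ε.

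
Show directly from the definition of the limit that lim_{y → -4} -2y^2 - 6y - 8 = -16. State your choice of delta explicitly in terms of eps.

Let eps > 0. We want delta > 0 such that 0 < |y + 4| < delta implies |(-2y^2 - 6y - 8) + 16| < eps.
(-2y^2 - 6y - 8) + 16 = -2y^2 - 6y + 8 = (y + 4)(-2y + 2).
So |(-2y^2 - 6y - 8) + 16| = |y + 4|·|-2y + 2|.
Require delta ≤ 2. Then |y + 4| < 2 gives |y| < 6, and by the triangle inequality |-2y + 2| ≤ 2·6 + 2 = 14.
Hence |(-2y^2 - 6y - 8) + 16| ≤ 14|y + 4| < eps provided |y + 4| < eps/14.
Take delta = min(2, eps/14). Then 0 < |y + 4| < delta gives both |y + 4| < 2 and |y + 4| < eps/14, so |(-2y^2 - 6y - 8) + 16| < eps.

delta = min(2, eps/14)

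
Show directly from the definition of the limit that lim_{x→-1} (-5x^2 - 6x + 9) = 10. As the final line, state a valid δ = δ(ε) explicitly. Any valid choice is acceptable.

Fix ε > 0. We want δ > 0 such that 0 < |x + 1| < δ implies |(-5x^2 - 6x + 9) − 10| < ε.
(-5x^2 - 6x + 9) − 10 = -5x^2 - 6x - 1 = (x + 1)(-5x - 1).
So |(-5x^2 - 6x + 9) − 10| = |x + 1|·|-5x - 1|.
Assume first that |x + 1| < 1, so |x| < 2. Then |-5x - 1| ≤ 5·2 + 1 = 11.
Hence |(-5x^2 - 6x + 9) − 10| ≤ 11|x + 1| < ε provided |x + 1| < ε/11.
Take δ = min(1, ε/11). Then 0 < |x + 1| < δ gives both |x + 1| < 1 and |x + 1| < ε/11, so |(-5x^2 - 6x + 9) − 10| < ε.

δ = min(1, ε/11)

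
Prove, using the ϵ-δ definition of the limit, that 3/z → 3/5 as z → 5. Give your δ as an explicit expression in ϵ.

δ = min(5/2, (25/6)ϵ)

Fix ϵ > 0. We seek δ > 0 such that 0 < |z − 5| < δ implies |3/z − (3/5)| < ϵ.
|3/z − (3/5)| = 3·|5 − z|/(5·|z|) = 3|z − 5|/(5|z|).
Restrict δ ≤ 5/2. Then |z − 5| < 5/2 gives |z| > 5/2, so 5|z| > 25/2.
Then |3/z − (3/5)| < 3|z − 5|/(25/2), which is < ϵ when |z − 5| < (25/6)ϵ.
Take δ = min(5/2, (25/6)ϵ). Then 0 < |z − 5| < δ gives both |z − 5| < 5/2 and |z − 5| < (25/6)ϵ, so |3/z − (3/5)| < ϵ.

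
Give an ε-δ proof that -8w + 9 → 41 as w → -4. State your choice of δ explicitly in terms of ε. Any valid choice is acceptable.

Let ε > 0. We need δ > 0 so that 0 < |w + 4| < δ implies |(-8w + 9) − 41| < ε.
Since (-8w + 9) − 41 = -8(w + 4), we have |(-8w + 9) − 41| = 8|w + 4|.
Thus it suffices that |w + 4| < ε/8.
Choosing δ = ε/8 gives |(-8w + 9) − 41| = 8|w + 4| < ε whenever |w + 4| < δ.

δ = ε/8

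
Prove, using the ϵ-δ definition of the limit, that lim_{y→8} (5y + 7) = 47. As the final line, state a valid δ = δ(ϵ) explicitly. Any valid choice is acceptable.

Let ϵ > 0 be given. We need δ > 0 so that 0 < |y − 8| < δ implies |(5y + 7) − 47| < ϵ.
|(5y + 7) − 47| = |5y - 40| = 5|y − 8|.
So 5|y − 8| < ϵ exactly when |y − 8| < ϵ/5.
Choosing δ = ϵ/5 gives |(5y + 7) − 47| = 5|y − 8| < ϵ whenever |y − 8| < δ.

δ = ϵ/5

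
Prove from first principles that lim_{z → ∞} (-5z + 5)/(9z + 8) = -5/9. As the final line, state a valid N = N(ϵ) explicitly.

Fix ϵ > 0. We seek N > 0 such that z > N implies |(-5z + 5)/(9z + 8) + 5/9| < ϵ.
(-5z + 5)/(9z + 8) + 5/9 = (9(-5z + 5) − (-5)(9z + 8)) / (9(9z + 8)) = 85/(9(9z + 8)).
For z > 0 we have 9z + 8 > 9z, so |(-5z + 5)/(9z + 8) + 5/9| = 85/(9(9z + 8)) < 85/(9·9z) = (85/81)/z.
Thus |(-5z + 5)/(9z + 8) + 5/9| < ϵ whenever z > (85/81)/ϵ.
Take N = (85/81)/ϵ. If z > N then |(-5z + 5)/(9z + 8) + 5/9| < (85/81)/z < ϵ.

N = (85/81)/ϵ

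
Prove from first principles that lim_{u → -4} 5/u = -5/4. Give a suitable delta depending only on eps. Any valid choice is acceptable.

Fix eps > 0. We seek delta > 0 such that 0 < |u + 4| < delta implies |5/u + 5/4| < eps.
|5/u + 5/4| = 5·|-4 − u|/(4·|u|) = 5|u + 4|/(4|u|).
Restrict delta ≤ 2. Then |u + 4| < 2 gives |u| > 2, so 4|u| > 8.
Then |5/u + 5/4| < 5|u + 4|/8, which is < eps when |u + 4| < (8/5)eps.
Take delta = min(2, (8/5)eps). Then 0 < |u + 4| < delta gives both |u + 4| < 2 and |u + 4| < (8/5)eps, so |5/u + 5/4| < eps.

delta = min(2, (8/5)eps)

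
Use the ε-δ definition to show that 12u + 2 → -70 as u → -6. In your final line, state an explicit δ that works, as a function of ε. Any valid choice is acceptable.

Let ε > 0 be given. We need δ > 0 so that 0 < |u + 6| < δ implies |(12u + 2) + 70| < ε.
|(12u + 2) + 70| = |12u + 72| = 12|u + 6|.
So 12|u + 6| < ε exactly when |u + 6| < ε/12.
Choosing δ = ε/12 gives |(12u + 2) + 70| = 12|u + 6| < ε whenever |u + 6| < δ.

δ = ε/12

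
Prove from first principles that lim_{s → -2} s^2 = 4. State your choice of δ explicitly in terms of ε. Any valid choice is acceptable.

δ = min(2, ε/6)

Fix ε > 0. We seek δ > 0 with 0 < |s + 2| < δ ⇒ |s^2 − 4| < ε.
Factor: s^2 − 4 = (s + 2)(s - 2), so |s^2 − 4| = |s + 2|·|s - 2|.
Impose δ ≤ 2 so that |s| < 4; then |s - 2| ≤ 6.
Hence |s^2 − 4| ≤ 6|s + 2|, which is < ε once |s + 2| < ε/6.
Take δ = min(2, ε/6). If 0 < |s + 2| < δ then both bounds hold and |s^2 − 4| ≤ 6|s + 2| < 6·(ε/6) = ε.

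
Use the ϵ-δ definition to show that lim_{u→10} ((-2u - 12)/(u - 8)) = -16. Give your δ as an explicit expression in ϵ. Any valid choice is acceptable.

Suppose ϵ > 0. We want δ > 0 with 0 < |u − 10| < δ ⇒ |(-2u - 12)/(u - 8) + 16| < ϵ.
Combining over a common denominator, (-2u - 12)/(u - 8) + 16 = [(-2u - 12)·2 − (-32)·(u - 8)] / [2·(u - 8)] = 28(u − 10) / (2(u - 8)).
So |(-2u - 12)/(u - 8) + 16| = 28|u − 10| / (2·|u − 8|).
Require δ ≤ 1, so |u − 8| ≥ |2| − |u − 10| > 2 − 1 = 1.
Hence |(-2u - 12)/(u - 8) + 16| < 28|u − 10|/(2·1) = 14|u − 10|, which is < ϵ once |u − 10| < (1/14)ϵ.
Take δ = min(1, (1/14)ϵ). Then 0 < |u − 10| < δ forces both bounds, so |(-2u - 12)/(u - 8) + 16| < ϵ.

δ = min(1, (1/14)ϵ)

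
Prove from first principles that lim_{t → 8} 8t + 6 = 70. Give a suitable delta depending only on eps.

delta = eps/8

Fix eps > 0. We need delta > 0 so that 0 < |t − 8| < delta implies |(8t + 6) − 70| < eps.
Since (8t + 6) − 70 = 8(t − 8), we have |(8t + 6) − 70| = 8|t − 8|.
Thus it suffices that |t − 8| < eps/8.
Choosing delta = eps/8 gives |(8t + 6) − 70| = 8|t − 8| < eps whenever |t − 8| < delta.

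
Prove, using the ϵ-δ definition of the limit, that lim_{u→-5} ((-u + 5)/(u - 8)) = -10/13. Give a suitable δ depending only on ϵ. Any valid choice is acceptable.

δ = min(13/2, (169/6)ϵ)

Suppose ϵ > 0. We want δ > 0 with 0 < |u + 5| < δ ⇒ |(-u + 5)/(u - 8) + 10/13| < ϵ.
Combining over a common denominator, (-u + 5)/(u - 8) + 10/13 = [(-u + 5)·(-13) − 10·(u - 8)] / [(-13)·(u - 8)] = 3(u + 5) / ((-13)(u - 8)).
So |(-u + 5)/(u - 8) + 10/13| = 3|u + 5| / (13·|u − 8|).
Restrict δ ≤ 13/2. Then |u + 5| < 13/2 gives |u − 8| = |(u + 5) + (-13)| ≥ 13 − 13/2 = 13/2.
Hence |(-u + 5)/(u - 8) + 10/13| < 3|u + 5|/(13·(13/2)) = (6/169)|u + 5|, which is < ϵ once |u + 5| < (169/6)ϵ.
Take δ = min(13/2, (169/6)ϵ). Then 0 < |u + 5| < δ forces both bounds, so |(-u + 5)/(u - 8) + 10/13| < ϵ.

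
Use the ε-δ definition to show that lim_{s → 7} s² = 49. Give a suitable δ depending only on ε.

Suppose ε > 0. We seek δ > 0 with 0 < |s − 7| < δ ⇒ |s² − 49| < ε.
Factor: s² − 49 = (s − 7)(s + 7), so |s² − 49| = |s − 7|·|s + 7|.
Impose δ ≤ 1 so that |s| < 8; then |s + 7| ≤ 15.
Hence |s² − 49| ≤ 15|s − 7|, which is < ε once |s − 7| < ε/15.
Take δ = min(1, ε/15). If 0 < |s − 7| < δ then both bounds hold and |s² − 49| ≤ 15|s − 7| < 15·(ε/15) = ε.

δ = min(1, ε/15)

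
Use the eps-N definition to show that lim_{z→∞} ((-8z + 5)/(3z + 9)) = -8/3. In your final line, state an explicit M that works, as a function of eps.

Suppose eps > 0. We seek M > 0 such that z > M implies |(-8z + 5)/(3z + 9) + 8/3| < eps.
(-8z + 5)/(3z + 9) + 8/3 = (3(-8z + 5) − (-8)(3z + 9)) / (3(3z + 9)) = 87/(3(3z + 9)).
For z > 0 we have 3z + 9 > 3z, so |(-8z + 5)/(3z + 9) + 8/3| = 87/(3(3z + 9)) < 87/(3·3z) = (29/3)/z.
Thus |(-8z + 5)/(3z + 9) + 8/3| < eps whenever z > (29/3)/eps.
Take M = (29/3)/eps. If z > M then |(-8z + 5)/(3z + 9) + 8/3| < (29/3)/z < eps.

M = (29/3)/eps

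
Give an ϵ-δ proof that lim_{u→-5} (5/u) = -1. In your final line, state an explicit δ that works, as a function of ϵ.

Let ϵ > 0 be given. We seek δ > 0 such that 0 < |u + 5| < δ implies |5/u + 1| < ϵ.
|5/u + 1| = 5·|-5 − u|/(5·|u|) = 5|u + 5|/(5|u|).
Restrict δ ≤ 5/2. Then |u + 5| < 5/2 gives |u| > 5/2, so 5|u| > 25/2.
Then |5/u + 1| < 5|u + 5|/(25/2), which is < ϵ when |u + 5| < (5/2)ϵ.
Take δ = min(5/2, (5/2)ϵ). Then 0 < |u + 5| < δ gives both |u + 5| < 5/2 and |u + 5| < (5/2)ϵ, so |5/u + 1| < ϵ.

δ = min(5/2, (5/2)ϵ)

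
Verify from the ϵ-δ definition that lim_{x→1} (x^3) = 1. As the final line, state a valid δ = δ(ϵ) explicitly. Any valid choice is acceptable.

Let ϵ > 0. We seek δ > 0 with 0 < |x − 1| < δ ⇒ |x^3 − 1| < ϵ.
Factor: x^3 − 1 = (x − 1)(x^2 + x + 1), so |x^3 − 1| = |x − 1|·|x^2 + x + 1|.
Restrict δ ≤ 1. Then |x − 1| < 1 gives |x| < 2, so by the triangle inequality |x^2 + x + 1| ≤ 2^2 + 2 + 1 = 7.
Hence |x^3 − 1| ≤ 7|x − 1|, which is < ϵ once |x − 1| < ϵ/7.
Take δ = min(1, ϵ/7). If 0 < |x − 1| < δ then both bounds hold and |x^3 − 1| ≤ 7|x − 1| < 7·(ϵ/7) = ϵ.

δ = min(1, ϵ/7)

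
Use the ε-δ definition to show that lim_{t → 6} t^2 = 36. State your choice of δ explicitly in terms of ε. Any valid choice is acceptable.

δ = min(1, ε/13)

Fix ε > 0. We seek δ > 0 with 0 < |t − 6| < δ ⇒ |t^2 − 36| < ε.
Factor: t^2 − 36 = (t − 6)(t + 6), so |t^2 − 36| = |t − 6|·|t + 6|.
Restrict δ ≤ 1. Then |t − 6| < 1 gives |t| < 7, so by the triangle inequality |t + 6| ≤ 7 + 6 = 13.
Hence |t^2 − 36| ≤ 13|t − 6|, which is < ε once |t − 6| < ε/13.
Take δ = min(1, ε/13). If 0 < |t − 6| < δ then both bounds hold and |t^2 − 36| ≤ 13|t − 6| < 13·(ε/13) = ε.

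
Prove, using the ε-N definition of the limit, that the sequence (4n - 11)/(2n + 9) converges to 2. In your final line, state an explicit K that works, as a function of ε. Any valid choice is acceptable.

Fix ε > 0. For n ≥ 1, |(4n - 11)/(2n + 9) − 2| = |-58|/(2(2n + 9)) = 58/(2(2n + 9)).
Since 2n + 9 ≥ 2n for n ≥ 1, this is ≤ 58/(2·2n) = (29/2)/n.
So |(4n - 11)/(2n + 9) − 2| < ε whenever n > (29/2)/ε.
Take K = (29/2)/ε. If n > K then |(4n - 11)/(2n + 9) − 2| ≤ (29/2)/n < ε.

K = (29/2)/ε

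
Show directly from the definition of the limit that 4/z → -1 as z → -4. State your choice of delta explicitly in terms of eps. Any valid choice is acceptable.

Let eps > 0. We seek delta > 0 such that 0 < |z + 4| < delta implies |4/z + 1| < eps.
|4/z + 1| = 4·|-4 − z|/(4·|z|) = 4|z + 4|/(4|z|).
Restrict delta ≤ 2. Then |z + 4| < 2 gives |z| > 2, so 4|z| > 8.
Then |4/z + 1| < 4|z + 4|/8, which is < eps when |z + 4| < 2eps.
Take delta = min(2, 2eps). Then 0 < |z + 4| < delta gives both |z + 4| < 2 and |z + 4| < 2eps, so |4/z + 1| < eps.

delta = min(2, 2eps)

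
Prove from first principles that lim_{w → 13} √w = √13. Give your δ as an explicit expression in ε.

Suppose ε > 0. We want δ > 0 such that 0 < |w − 13| < δ implies |√w − √13| < ε.
Multiplying by the conjugate, |√w − √13| = |w − 13|/(√w + √13).
Restrict δ ≤ 13 so that |w − 13| < 13 forces w > 0, and then √w + √13 > √13.
Hence |√w − √13| < |w − 13|/√13, which is < ε once |w − 13| < √13·ε.
Take δ = min(13, √13·ε). If 0 < |w − 13| < δ then w > 0 and |√w − √13| < |w − 13|/√13 < ε.

δ = min(13, √13·ε)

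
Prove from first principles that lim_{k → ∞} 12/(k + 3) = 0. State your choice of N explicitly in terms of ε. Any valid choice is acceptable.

Suppose ε > 0. For k ≥ 1, |12/(k + 3) − 0| = 12/(k + 3) ≤ 12/k.
We need 12/k < ε, i.e. k > 12/ε.
Take N = 12/ε. If k > N then |12/(k + 3)| ≤ 12/k < ε.

N = 12/ε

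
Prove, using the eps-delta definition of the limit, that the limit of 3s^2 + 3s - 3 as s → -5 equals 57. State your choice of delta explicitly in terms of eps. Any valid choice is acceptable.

delta = min(1, eps/30)

Let eps > 0 be given. We want delta > 0 such that 0 < |s + 5| < delta implies |(3s^2 + 3s - 3) − 57| < eps.
(3s^2 + 3s - 3) − 57 = 3s^2 + 3s - 60 = (s + 5)(3s - 12).
So |(3s^2 + 3s - 3) − 57| = |s + 5|·|3s - 12|.
Require delta ≤ 1. Then |s + 5| < 1 gives |s| < 6, and by the triangle inequality |3s - 12| ≤ 3·6 + 12 = 30.
Hence |(3s^2 + 3s - 3) − 57| ≤ 30|s + 5| < eps provided |s + 5| < eps/30.
Choosing delta = min(1, eps/30) ensures both conditions, hence |(3s^2 + 3s - 3) − 57| < eps.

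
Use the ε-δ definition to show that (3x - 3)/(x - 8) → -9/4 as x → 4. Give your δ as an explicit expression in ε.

Suppose ε > 0. We want δ > 0 with 0 < |x − 4| < δ ⇒ |(3x - 3)/(x - 8) + 9/4| < ε.
Combining over a common denominator, (3x - 3)/(x - 8) + 9/4 = [(3x - 3)·(-4) − 9·(x - 8)] / [(-4)·(x - 8)] = -21(x − 4) / ((-4)(x - 8)).
So |(3x - 3)/(x - 8) + 9/4| = 21|x − 4| / (4·|x − 8|).
Require δ ≤ 2, so |x − 8| ≥ |-4| − |x − 4| > 4 − 2 = 2.
Hence |(3x - 3)/(x - 8) + 9/4| < 21|x − 4|/(4·2) = (21/8)|x − 4|, which is < ε once |x − 4| < (8/21)ε.
Take δ = min(2, (8/21)ε). Then 0 < |x − 4| < δ forces both bounds, so |(3x - 3)/(x - 8) + 9/4| < ε.

δ = min(2, (8/21)ε)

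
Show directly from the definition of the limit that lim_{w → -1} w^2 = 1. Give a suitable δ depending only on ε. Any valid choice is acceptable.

Fix ε > 0. We seek δ > 0 with 0 < |w + 1| < δ ⇒ |w^2 − 1| < ε.
Factor: w^2 − 1 = (w + 1)(w - 1), so |w^2 − 1| = |w + 1|·|w - 1|.
Restrict δ ≤ 1. Then |w + 1| < 1 gives |w| < 2, so by the triangle inequality |w - 1| ≤ 2 + 1 = 3.
Hence |w^2 − 1| ≤ 3|w + 1|, which is < ε once |w + 1| < ε/3.
Take δ = min(1, ε/3). If 0 < |w + 1| < δ then both bounds hold and |w^2 − 1| ≤ 3|w + 1| < 3·(ε/3) = ε.

δ = min(1, ε/3)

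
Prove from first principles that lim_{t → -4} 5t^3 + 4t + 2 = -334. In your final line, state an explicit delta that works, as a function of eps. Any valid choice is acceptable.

delta = min(1, eps/309)

Let eps > 0. We want delta > 0 such that 0 < |t + 4| < delta implies |(5t^3 + 4t + 2) + 334| < eps.
(5t^3 + 4t + 2) + 334 = 5t^3 + 4t + 336 = (t + 4)(5t^2 - 20t + 84).
So |(5t^3 + 4t + 2) + 334| = |t + 4|·|5t^2 - 20t + 84|.
Require delta ≤ 1. Then |t + 4| < 1 gives |t| < 5, and by the triangle inequality |5t^2 - 20t + 84| ≤ 5·5^2 + 20·5 + 84 = 309.
Hence |(5t^3 + 4t + 2) + 334| ≤ 309|t + 4| < eps provided |t + 4| < eps/309.
Choosing delta = min(1, eps/309) ensures both conditions, hence |(5t^3 + 4t + 2) + 334| < eps.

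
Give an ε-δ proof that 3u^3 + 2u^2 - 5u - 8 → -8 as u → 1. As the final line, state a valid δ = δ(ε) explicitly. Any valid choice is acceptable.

δ = min(1, ε/22)

Fix ε > 0. We want δ > 0 such that 0 < |u − 1| < δ implies |(3u^3 + 2u^2 - 5u - 8) + 8| < ε.
(3u^3 + 2u^2 - 5u - 8) + 8 = 3u^3 + 2u^2 - 5u = (u − 1)(3u^2 + 5u).
So |(3u^3 + 2u^2 - 5u - 8) + 8| = |u − 1|·|3u^2 + 5u|.
Require δ ≤ 1. Then |u − 1| < 1 gives |u| < 2, and by the triangle inequality |3u^2 + 5u| ≤ 3·2^2 + 5·2 = 22.
Hence |(3u^3 + 2u^2 - 5u - 8) + 8| ≤ 22|u − 1| < ε provided |u − 1| < ε/22.
Choosing δ = min(1, ε/22) ensures both conditions, hence |(3u^3 + 2u^2 - 5u - 8) + 8| < ε.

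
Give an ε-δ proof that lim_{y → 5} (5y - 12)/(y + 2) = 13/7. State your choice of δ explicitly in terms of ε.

Let ε > 0. We want δ > 0 with 0 < |y − 5| < δ ⇒ |(5y - 12)/(y + 2) − (13/7)| < ε.
Combining over a common denominator, (5y - 12)/(y + 2) − (13/7) = [(5y - 12)·7 − 13·(y + 2)] / [7·(y + 2)] = 22(y − 5) / (7(y + 2)).
So |(5y - 12)/(y + 2) − (13/7)| = 22|y − 5| / (7·|y + 2|).
Require δ ≤ 7/2, so |y + 2| ≥ |7| − |y − 5| > 7 − 7/2 = 7/2.
Hence |(5y - 12)/(y + 2) − (13/7)| < 22|y − 5|/(7·(7/2)) = (44/49)|y − 5|, which is < ε once |y − 5| < (49/44)ε.
Take δ = min(7/2, (49/44)ε). Then 0 < |y − 5| < δ forces both bounds, so |(5y - 12)/(y + 2) − (13/7)| < ε.

δ = min(7/2, (49/44)ε)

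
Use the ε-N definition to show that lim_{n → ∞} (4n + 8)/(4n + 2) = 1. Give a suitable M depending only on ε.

M = (3/2)/ε

Suppose ε > 0. For n ≥ 1, |(4n + 8)/(4n + 2) − 1| = |24|/(4(4n + 2)) = 24/(4(4n + 2)).
Since 4n + 2 ≥ 4n for n ≥ 1, this is ≤ 24/(4·4n) = (3/2)/n.
So |(4n + 8)/(4n + 2) − 1| < ε whenever n > (3/2)/ε.
Take M = (3/2)/ε. If n > M then |(4n + 8)/(4n + 2) − 1| ≤ (3/2)/n < ε.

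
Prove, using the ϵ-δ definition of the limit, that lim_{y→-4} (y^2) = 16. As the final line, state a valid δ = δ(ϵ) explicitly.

Let ϵ > 0 be given. We seek δ > 0 with 0 < |y + 4| < δ ⇒ |y^2 − 16| < ϵ.
Factor: y^2 − 16 = (y + 4)(y - 4), so |y^2 − 16| = |y + 4|·|y - 4|.
Restrict δ ≤ 2. Then |y + 4| < 2 gives |y| < 6, so by the triangle inequality |y - 4| ≤ 6 + 4 = 10.
Hence |y^2 − 16| ≤ 10|y + 4|, which is < ϵ once |y + 4| < ϵ/10.
Take δ = min(2, ϵ/10). If 0 < |y + 4| < δ then both bounds hold and |y^2 − 16| ≤ 10|y + 4| < 10·(ϵ/10) = ϵ.

δ = min(2, ϵ/10)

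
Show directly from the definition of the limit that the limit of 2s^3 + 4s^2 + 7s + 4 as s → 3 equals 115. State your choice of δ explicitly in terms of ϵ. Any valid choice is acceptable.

δ = min(1, ϵ/109)

Fix ϵ > 0. We want δ > 0 such that 0 < |s − 3| < δ implies |(2s^3 + 4s^2 + 7s + 4) − 115| < ϵ.
(2s^3 + 4s^2 + 7s + 4) − 115 = 2s^3 + 4s^2 + 7s - 111 = (s − 3)(2s^2 + 10s + 37).
So |(2s^3 + 4s^2 + 7s + 4) − 115| = |s − 3|·|2s^2 + 10s + 37|.
Assume first that |s − 3| < 1, so |s| < 4. Then |2s^2 + 10s + 37| ≤ 2·4^2 + 10·4 + 37 = 109.
Hence |(2s^3 + 4s^2 + 7s + 4) − 115| ≤ 109|s − 3| < ϵ provided |s − 3| < ϵ/109.
Choosing δ = min(1, ϵ/109) ensures both conditions, hence |(2s^3 + 4s^2 + 7s + 4) − 115| < ϵ.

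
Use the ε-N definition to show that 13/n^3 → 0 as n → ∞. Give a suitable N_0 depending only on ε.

Let ε > 0. For n ≥ 1, |13/n^3 − 0| = 13/n^3.
13/n^3 < ε ⇔ n^3 > 13/ε ⇔ n > (13/ε)^{1/3}.
Take N_0 = (13/ε)^{1/3}. Then n > N_0 implies 13/n^3 < ε.

N_0 = (13/ε)^{1/3}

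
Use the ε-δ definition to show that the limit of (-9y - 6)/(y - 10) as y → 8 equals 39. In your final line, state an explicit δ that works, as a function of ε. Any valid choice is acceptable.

Let ε > 0. We want δ > 0 with 0 < |y − 8| < δ ⇒ |(-9y - 6)/(y - 10) − 39| < ε.
Combining over a common denominator, (-9y - 6)/(y - 10) − 39 = [(-9y - 6)·(-2) − (-78)·(y - 10)] / [(-2)·(y - 10)] = 96(y − 8) / ((-2)(y - 10)).
So |(-9y - 6)/(y - 10) − 39| = 96|y − 8| / (2·|y − 10|).
Require δ ≤ 1, so |y − 10| ≥ |-2| − |y − 8| > 2 − 1 = 1.
Hence |(-9y - 6)/(y - 10) − 39| < 96|y − 8|/(2·1) = 48|y − 8|, which is < ε once |y − 8| < (1/48)ε.
Take δ = min(1, (1/48)ε). Then 0 < |y − 8| < δ forces both bounds, so |(-9y - 6)/(y - 10) − 39| < ε.

δ = min(1, (1/48)ε)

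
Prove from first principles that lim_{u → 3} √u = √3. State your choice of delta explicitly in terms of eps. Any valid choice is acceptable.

Let eps > 0. We want delta > 0 such that 0 < |u − 3| < delta implies |√u − √3| < eps.
Multiplying by the conjugate, |√u − √3| = |u − 3|/(√u + √3).
Restrict delta ≤ 3 so that |u − 3| < 3 forces u > 0, and then √u + √3 > √3.
Hence |√u − √3| < |u − 3|/√3, which is < eps once |u − 3| < √3·eps.
Take delta = min(3, √3·eps). If 0 < |u − 3| < delta then u > 0 and |√u − √3| < |u − 3|/√3 < eps.

delta = min(3, √3·eps)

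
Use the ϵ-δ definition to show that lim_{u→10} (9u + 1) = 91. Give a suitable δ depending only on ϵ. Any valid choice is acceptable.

δ = ϵ/9

Let ϵ > 0 be given. We need δ > 0 so that 0 < |u − 10| < δ implies |(9u + 1) − 91| < ϵ.
|(9u + 1) − 91| = |9u - 90| = 9|u − 10|.
So 9|u − 10| < ϵ exactly when |u − 10| < ϵ/9.
Choosing δ = ϵ/9 gives |(9u + 1) − 91| = 9|u − 10| < ϵ whenever |u − 10| < δ.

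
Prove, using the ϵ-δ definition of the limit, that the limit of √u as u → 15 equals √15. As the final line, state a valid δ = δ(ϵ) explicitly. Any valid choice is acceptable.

Suppose ϵ > 0. We want δ > 0 such that 0 < |u − 15| < δ implies |√u − √15| < ϵ.
Multiplying by the conjugate, |√u − √15| = |u − 15|/(√u + √15).
Restrict δ ≤ 15 so that |u − 15| < 15 forces u > 0, and then √u + √15 > √15.
Hence |√u − √15| < |u − 15|/√15, which is < ϵ once |u − 15| < √15·ϵ.
Take δ = min(15, √15·ϵ). If 0 < |u − 15| < δ then u > 0 and |√u − √15| < |u − 15|/√15 < ϵ.

δ = min(15, √15·ϵ)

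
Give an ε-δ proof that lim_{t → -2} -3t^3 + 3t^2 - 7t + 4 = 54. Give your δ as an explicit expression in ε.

δ = min(1, ε/79)

Let ε > 0 be given. We want δ > 0 such that 0 < |t + 2| < δ implies |(-3t^3 + 3t^2 - 7t + 4) − 54| < ε.
(-3t^3 + 3t^2 - 7t + 4) − 54 = -3t^3 + 3t^2 - 7t - 50 = (t + 2)(-3t^2 + 9t - 25).
So |(-3t^3 + 3t^2 - 7t + 4) − 54| = |t + 2|·|-3t^2 + 9t - 25|.
Require δ ≤ 1. Then |t + 2| < 1 gives |t| < 3, and by the triangle inequality |-3t^2 + 9t - 25| ≤ 3·3^2 + 9·3 + 25 = 79.
Hence |(-3t^3 + 3t^2 - 7t + 4) − 54| ≤ 79|t + 2| < ε provided |t + 2| < ε/79.
Choosing δ = min(1, ε/79) ensures both conditions, hence |(-3t^3 + 3t^2 - 7t + 4) − 54| < ε.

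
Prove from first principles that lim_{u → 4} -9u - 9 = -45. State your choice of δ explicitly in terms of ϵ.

Let ϵ > 0 be given. We need δ > 0 so that 0 < |u − 4| < δ implies |(-9u - 9) + 45| < ϵ.
Since (-9u - 9) + 45 = -9(u − 4), we have |(-9u - 9) + 45| = 9|u − 4|.
So 9|u − 4| < ϵ exactly when |u − 4| < ϵ/9.
Take δ = ϵ/9. If 0 < |u − 4| < δ then |(-9u - 9) + 45| = 9|u − 4| < 9·(ϵ/9) = ϵ.

δ = ϵ/9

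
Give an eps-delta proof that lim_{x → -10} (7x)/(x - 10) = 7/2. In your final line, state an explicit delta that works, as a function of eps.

Suppose eps > 0. We want delta > 0 with 0 < |x + 10| < delta ⇒ |(7x)/(x - 10) − (7/2)| < eps.
Combining over a common denominator, (7x)/(x - 10) − (7/2) = [(7x)·(-20) − (-70)·(x - 10)] / [(-20)·(x - 10)] = -70(x + 10) / ((-20)(x - 10)).
So |(7x)/(x - 10) − (7/2)| = 70|x + 10| / (20·|x − 10|).
Restrict delta ≤ 10. Then |x + 10| < 10 gives |x − 10| = |(x + 10) + (-20)| ≥ 20 − 10 = 10.
Hence |(7x)/(x - 10) − (7/2)| < 70|x + 10|/(20·10) = (7/20)|x + 10|, which is < eps once |x + 10| < (20/7)eps.
Take delta = min(10, (20/7)eps). Then 0 < |x + 10| < delta forces both bounds, so |(7x)/(x - 10) − (7/2)| < eps.

delta = min(10, (20/7)eps)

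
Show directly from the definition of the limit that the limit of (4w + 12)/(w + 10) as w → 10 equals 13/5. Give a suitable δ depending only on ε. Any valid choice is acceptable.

δ = min(10, (50/7)ε)

Suppose ε > 0. We want δ > 0 with 0 < |w − 10| < δ ⇒ |(4w + 12)/(w + 10) − (13/5)| < ε.
Combining over a common denominator, (4w + 12)/(w + 10) − (13/5) = [(4w + 12)·20 − 52·(w + 10)] / [20·(w + 10)] = 28(w − 10) / (20(w + 10)).
So |(4w + 12)/(w + 10) − (13/5)| = 28|w − 10| / (20·|w + 10|).
Require δ ≤ 10, so |w + 10| ≥ |20| − |w − 10| > 20 − 10 = 10.
Hence |(4w + 12)/(w + 10) − (13/5)| < 28|w − 10|/(20·10) = (7/50)|w − 10|, which is < ε once |w − 10| < (50/7)ε.
Take δ = min(10, (50/7)ε). Then 0 < |w − 10| < δ forces both bounds, so |(4w + 12)/(w + 10) − (13/5)| < ε.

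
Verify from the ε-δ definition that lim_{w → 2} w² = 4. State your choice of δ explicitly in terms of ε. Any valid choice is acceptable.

δ = min(1, ε/5)

Suppose ε > 0. We seek δ > 0 with 0 < |w − 2| < δ ⇒ |w² − 4| < ε.
Factor: w² − 4 = (w − 2)(w + 2), so |w² − 4| = |w − 2|·|w + 2|.
Impose δ ≤ 1 so that |w| < 3; then |w + 2| ≤ 5.
Hence |w² − 4| ≤ 5|w − 2|, which is < ε once |w − 2| < ε/5.
Take δ = min(1, ε/5). If 0 < |w − 2| < δ then both bounds hold and |w² − 4| ≤ 5|w − 2| < 5·(ε/5) = ε.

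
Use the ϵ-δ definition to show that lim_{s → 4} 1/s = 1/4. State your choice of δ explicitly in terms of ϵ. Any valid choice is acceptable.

δ = min(2, 8ϵ)

Let ϵ > 0. We seek δ > 0 such that 0 < |s − 4| < δ implies |1/s − (1/4)| < ϵ.
|1/s − (1/4)| = |4 − s|/(4·|s|) = |s − 4|/(4|s|).
Require δ ≤ 2 so that |s| > 4 − 2 = 2, hence 4|s| > 8.
Then |1/s − (1/4)| < |s − 4|/8, which is < ϵ when |s − 4| < 8ϵ.
Take δ = min(2, 8ϵ). Then 0 < |s − 4| < δ gives both |s − 4| < 2 and |s − 4| < 8ϵ, so |1/s − (1/4)| < ϵ.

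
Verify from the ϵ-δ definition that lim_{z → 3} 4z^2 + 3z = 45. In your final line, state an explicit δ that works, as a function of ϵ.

Let ϵ > 0 be given. We want δ > 0 such that 0 < |z − 3| < δ implies |(4z^2 + 3z) − 45| < ϵ.
(4z^2 + 3z) − 45 = 4z^2 + 3z - 45 = (z − 3)(4z + 15).
So |(4z^2 + 3z) − 45| = |z − 3|·|4z + 15|.
Require δ ≤ 1. Then |z − 3| < 1 gives |z| < 4, and by the triangle inequality |4z + 15| ≤ 4·4 + 15 = 31.
Hence |(4z^2 + 3z) − 45| ≤ 31|z − 3| < ϵ provided |z − 3| < ϵ/31.
Take δ = min(1, ϵ/31). Then 0 < |z − 3| < δ gives both |z − 3| < 1 and |z − 3| < ϵ/31, so |(4z^2 + 3z) − 45| < ϵ.

δ = min(1, ϵ/31)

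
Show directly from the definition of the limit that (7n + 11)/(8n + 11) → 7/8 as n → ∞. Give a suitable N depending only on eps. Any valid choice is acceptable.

Suppose eps > 0. For n ≥ 1, |(7n + 11)/(8n + 11) − (7/8)| = |11|/(8(8n + 11)) = 11/(8(8n + 11)).
Since 8n + 11 ≥ 8n for n ≥ 1, this is ≤ 11/(8·8n) = (11/64)/n.
So |(7n + 11)/(8n + 11) − (7/8)| < eps whenever n > (11/64)/eps.
Take N = (11/64)/eps. If n > N then |(7n + 11)/(8n + 11) − (7/8)| ≤ (11/64)/n < eps.

N = (11/64)/eps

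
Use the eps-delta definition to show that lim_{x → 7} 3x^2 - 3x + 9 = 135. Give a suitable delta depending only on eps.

Let eps > 0. We want delta > 0 such that 0 < |x − 7| < delta implies |(3x^2 - 3x + 9) − 135| < eps.
(3x^2 - 3x + 9) − 135 = 3x^2 - 3x - 126 = (x − 7)(3x + 18).
So |(3x^2 - 3x + 9) − 135| = |x − 7|·|3x + 18|.
Require delta ≤ 1. Then |x − 7| < 1 gives |x| < 8, and by the triangle inequality |3x + 18| ≤ 3·8 + 18 = 42.
Hence |(3x^2 - 3x + 9) − 135| ≤ 42|x − 7| < eps provided |x − 7| < eps/42.
Take delta = min(1, eps/42). Then 0 < |x − 7| < delta gives both |x − 7| < 1 and |x − 7| < eps/42, so |(3x^2 - 3x + 9) − 135| < eps.

delta = min(1, eps/42)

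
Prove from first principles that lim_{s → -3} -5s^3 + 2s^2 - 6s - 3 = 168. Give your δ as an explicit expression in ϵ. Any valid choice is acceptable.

Suppose ϵ > 0. We want δ > 0 such that 0 < |s + 3| < δ implies |(-5s^3 + 2s^2 - 6s - 3) − 168| < ϵ.
(-5s^3 + 2s^2 - 6s - 3) − 168 = -5s^3 + 2s^2 - 6s - 171 = (s + 3)(-5s^2 + 17s - 57).
So |(-5s^3 + 2s^2 - 6s - 3) − 168| = |s + 3|·|-5s^2 + 17s - 57|.
Require δ ≤ 1. Then |s + 3| < 1 gives |s| < 4, and by the triangle inequality |-5s^2 + 17s - 57| ≤ 5·4^2 + 17·4 + 57 = 205.
Hence |(-5s^3 + 2s^2 - 6s - 3) − 168| ≤ 205|s + 3| < ϵ provided |s + 3| < ϵ/205.
Choosing δ = min(1, ϵ/205) ensures both conditions, hence |(-5s^3 + 2s^2 - 6s - 3) − 168| < ϵ.

δ = min(1, ϵ/205)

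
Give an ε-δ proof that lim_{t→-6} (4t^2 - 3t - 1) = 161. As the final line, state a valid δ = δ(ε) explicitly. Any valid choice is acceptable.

Suppose ε > 0. We want δ > 0 such that 0 < |t + 6| < δ implies |(4t^2 - 3t - 1) − 161| < ε.
(4t^2 - 3t - 1) − 161 = 4t^2 - 3t - 162 = (t + 6)(4t - 27).
So |(4t^2 - 3t - 1) − 161| = |t + 6|·|4t - 27|.
Assume first that |t + 6| < 1, so |t| < 7. Then |4t - 27| ≤ 4·7 + 27 = 55.
Hence |(4t^2 - 3t - 1) − 161| ≤ 55|t + 6| < ε provided |t + 6| < ε/55.
Choosing δ = min(1, ε/55) ensures both conditions, hence |(4t^2 - 3t - 1) − 161| < ε.

δ = min(1, ε/55)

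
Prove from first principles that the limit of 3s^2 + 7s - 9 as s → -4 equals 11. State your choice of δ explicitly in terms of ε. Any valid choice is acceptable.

Suppose ε > 0. We want δ > 0 such that 0 < |s + 4| < δ implies |(3s^2 + 7s - 9) − 11| < ε.
(3s^2 + 7s - 9) − 11 = 3s^2 + 7s - 20 = (s + 4)(3s - 5).
So |(3s^2 + 7s - 9) − 11| = |s + 4|·|3s - 5|.
Assume first that |s + 4| < 1, so |s| < 5. Then |3s - 5| ≤ 3·5 + 5 = 20.
Hence |(3s^2 + 7s - 9) − 11| ≤ 20|s + 4| < ε provided |s + 4| < ε/20.
Choosing δ = min(1, ε/20) ensures both conditions, hence |(3s^2 + 7s - 9) − 11| < ε.

δ = min(1, ε/20)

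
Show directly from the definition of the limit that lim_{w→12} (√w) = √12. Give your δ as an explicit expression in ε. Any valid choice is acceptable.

δ = min(12, √12·ε)

Let ε > 0. We want δ > 0 such that 0 < |w − 12| < δ implies |√w − √12| < ε.
Multiplying by the conjugate, |√w − √12| = |w − 12|/(√w + √12).
Restrict δ ≤ 12 so that |w − 12| < 12 forces w > 0, and then √w + √12 > √12.
Hence |√w − √12| < |w − 12|/√12, which is < ε once |w − 12| < √12·ε.
Take δ = min(12, √12·ε). If 0 < |w − 12| < δ then w > 0 and |√w − √12| < |w − 12|/√12 < ε.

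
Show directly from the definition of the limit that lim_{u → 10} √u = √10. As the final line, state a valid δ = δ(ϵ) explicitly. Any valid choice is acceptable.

Suppose ϵ > 0. We want δ > 0 such that 0 < |u − 10| < δ implies |√u − √10| < ϵ.
Multiplying by the conjugate, |√u − √10| = |u − 10|/(√u + √10).
Restrict δ ≤ 10 so that |u − 10| < 10 forces u > 0, and then √u + √10 > √10.
Hence |√u − √10| < |u − 10|/√10, which is < ϵ once |u − 10| < √10·ϵ.
Take δ = min(10, √10·ϵ). If 0 < |u − 10| < δ then u > 0 and |√u − √10| < |u − 10|/√10 < ϵ.

δ = min(10, √10·ϵ)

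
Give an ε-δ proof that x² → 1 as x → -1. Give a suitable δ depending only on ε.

δ = min(1, ε/3)

Fix ε > 0. We seek δ > 0 with 0 < |x + 1| < δ ⇒ |x² − 1| < ε.
Factor: x² − 1 = (x + 1)(x - 1), so |x² − 1| = |x + 1|·|x - 1|.
Restrict δ ≤ 1. Then |x + 1| < 1 gives |x| < 2, so by the triangle inequality |x - 1| ≤ 2 + 1 = 3.
Hence |x² − 1| ≤ 3|x + 1|, which is < ε once |x + 1| < ε/3.
Take δ = min(1, ε/3). If 0 < |x + 1| < δ then both bounds hold and |x² − 1| ≤ 3|x + 1| < 3·(ε/3) = ε.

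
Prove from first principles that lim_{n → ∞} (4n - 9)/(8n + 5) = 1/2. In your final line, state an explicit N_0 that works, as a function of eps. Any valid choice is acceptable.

Fix eps > 0. For n ≥ 1, |(4n - 9)/(8n + 5) − (1/2)| = |-92|/(8(8n + 5)) = 92/(8(8n + 5)).
Since 8n + 5 ≥ 8n for n ≥ 1, this is ≤ 92/(8·8n) = (23/16)/n.
So |(4n - 9)/(8n + 5) − (1/2)| < eps whenever n > (23/16)/eps.
Take N_0 = (23/16)/eps. If n > N_0 then |(4n - 9)/(8n + 5) − (1/2)| ≤ (23/16)/n < eps.

N_0 = (23/16)/eps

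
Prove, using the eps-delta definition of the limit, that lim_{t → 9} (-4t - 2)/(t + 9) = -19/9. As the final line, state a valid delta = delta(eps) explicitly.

Let eps > 0. We want delta > 0 with 0 < |t − 9| < delta ⇒ |(-4t - 2)/(t + 9) + 19/9| < eps.
Combining over a common denominator, (-4t - 2)/(t + 9) + 19/9 = [(-4t - 2)·18 − (-38)·(t + 9)] / [18·(t + 9)] = -34(t − 9) / (18(t + 9)).
So |(-4t - 2)/(t + 9) + 19/9| = 34|t − 9| / (18·|t + 9|).
Restrict delta ≤ 9. Then |t − 9| < 9 gives |t + 9| = |(t − 9) + 18| ≥ 18 − 9 = 9.
Hence |(-4t - 2)/(t + 9) + 19/9| < 34|t − 9|/(18·9) = (17/81)|t − 9|, which is < eps once |t − 9| < (81/17)eps.
Take delta = min(9, (81/17)eps). Then 0 < |t − 9| < delta forces both bounds, so |(-4t - 2)/(t + 9) + 19/9| < eps.

delta = min(9, (81/17)eps)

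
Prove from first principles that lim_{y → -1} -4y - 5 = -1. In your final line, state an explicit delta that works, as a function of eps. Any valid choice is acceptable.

delta = eps/4

Let eps > 0. We need delta > 0 so that 0 < |y + 1| < delta implies |(-4y - 5) + 1| < eps.
|(-4y - 5) + 1| = |-4y - 4| = 4|y + 1|.
So 4|y + 1| < eps exactly when |y + 1| < eps/4.
Choosing delta = eps/4 gives |(-4y - 5) + 1| = 4|y + 1| < eps whenever |y + 1| < delta.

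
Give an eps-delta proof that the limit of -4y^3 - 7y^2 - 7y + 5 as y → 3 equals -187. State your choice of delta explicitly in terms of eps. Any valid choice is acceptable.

delta = min(1, eps/204)

Let eps > 0 be given. We want delta > 0 such that 0 < |y − 3| < delta implies |(-4y^3 - 7y^2 - 7y + 5) + 187| < eps.
(-4y^3 - 7y^2 - 7y + 5) + 187 = -4y^3 - 7y^2 - 7y + 192 = (y − 3)(-4y^2 - 19y - 64).
So |(-4y^3 - 7y^2 - 7y + 5) + 187| = |y − 3|·|-4y^2 - 19y - 64|.
Assume first that |y − 3| < 1, so |y| < 4. Then |-4y^2 - 19y - 64| ≤ 4·4^2 + 19·4 + 64 = 204.
Hence |(-4y^3 - 7y^2 - 7y + 5) + 187| ≤ 204|y − 3| < eps provided |y − 3| < eps/204.
Take delta = min(1, eps/204). Then 0 < |y − 3| < delta gives both |y − 3| < 1 and |y − 3| < eps/204, so |(-4y^3 - 7y^2 - 7y + 5) + 187| < eps.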